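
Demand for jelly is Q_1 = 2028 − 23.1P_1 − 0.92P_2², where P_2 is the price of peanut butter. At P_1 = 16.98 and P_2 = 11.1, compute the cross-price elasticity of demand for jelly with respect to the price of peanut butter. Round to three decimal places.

-0.149

At P_1 = 16.98 and P_2 = 11.1: Q_1 = 1522.409.
∂Q_1/∂P_2 = -1.84P_2 = -1.84(11.1) = -20.4240.
ε = (∂Q_1/∂P_2)(P_2/Q_1) = -20.4240 × (11.1/1522.409) ≈ -0.149.
ε < 0: complements.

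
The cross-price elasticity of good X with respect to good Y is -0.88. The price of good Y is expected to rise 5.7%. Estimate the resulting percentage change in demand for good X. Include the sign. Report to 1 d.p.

-5.0%

%ΔQ ≈ ε × %ΔP of good Y = -0.88 × (5.7%) = -5.0%.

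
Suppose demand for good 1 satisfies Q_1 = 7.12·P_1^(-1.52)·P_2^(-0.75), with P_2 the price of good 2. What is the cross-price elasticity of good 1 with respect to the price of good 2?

In a log-linear (constant-elasticity) demand function, the coefficient on the exponent of P_2 is the cross-price elasticity.
ε = -0.75. Negative, so good 1 and good 2 are complements.

-0.75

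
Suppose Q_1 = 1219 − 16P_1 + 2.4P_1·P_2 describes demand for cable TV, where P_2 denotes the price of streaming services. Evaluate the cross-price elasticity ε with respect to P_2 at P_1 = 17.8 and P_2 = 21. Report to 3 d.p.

0.490

At P_1 = 17.8 and P_2 = 21: Q_1 = 1831.32.
∂Q_1/∂P_2 = 2.4P_1 = 2.4(17.8) = 42.7200.
ε = (∂Q_1/∂P_2)(P_2/Q_1) = 42.7200 × (21/1831.32) ≈ 0.490.
ε > 0: substitutes.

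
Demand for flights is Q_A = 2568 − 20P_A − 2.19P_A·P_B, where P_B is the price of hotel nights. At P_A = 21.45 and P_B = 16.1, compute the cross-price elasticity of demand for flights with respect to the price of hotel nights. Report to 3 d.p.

-0.547

At P_A = 21.45 and P_B = 16.1: Q_A = 1382.694.
∂Q_A/∂P_B = -2.19P_A = -2.19(21.45) = -46.9755.
ε = (∂Q_A/∂P_B)(P_B/Q_A) = -46.9755 × (16.1/1382.694) ≈ -0.547.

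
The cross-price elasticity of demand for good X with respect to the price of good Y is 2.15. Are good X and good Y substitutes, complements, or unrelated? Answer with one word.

ε = 2.15 > 0, so a higher price of good Y raises demand for good X: substitutes.

substitutes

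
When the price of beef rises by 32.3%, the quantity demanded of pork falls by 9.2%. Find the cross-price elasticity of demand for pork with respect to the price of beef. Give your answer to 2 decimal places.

-0.28

ε = (%ΔQ of pork) / (%ΔP of beef) = (-9.2%) / (32.3%) ≈ -0.28.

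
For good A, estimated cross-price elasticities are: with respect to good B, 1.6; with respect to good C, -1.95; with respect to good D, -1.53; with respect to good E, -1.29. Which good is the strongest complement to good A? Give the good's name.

good C

Complements have ε < 0. The most negative value is -1.95 (good C).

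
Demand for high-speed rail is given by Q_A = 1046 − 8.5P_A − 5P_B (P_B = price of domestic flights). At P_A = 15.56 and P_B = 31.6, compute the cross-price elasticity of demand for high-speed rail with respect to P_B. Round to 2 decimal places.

At P_A = 15.56 and P_B = 31.6: Q_A = 755.74.
∂Q_A/∂P_B = -5.
ε = (∂Q_A/∂P_B)(P_B/Q_A) = -5 × (31.6/755.74) ≈ -0.21.
Since ε < 0, high-speed rail and domestic flights are complements.

-0.21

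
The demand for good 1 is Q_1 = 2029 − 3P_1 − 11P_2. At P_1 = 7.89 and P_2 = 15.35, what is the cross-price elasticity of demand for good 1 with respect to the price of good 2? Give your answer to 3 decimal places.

At P_1 = 7.89 and P_2 = 15.35: Q_1 = 1836.48.
∂Q_1/∂P_2 = -11.
ε = (∂Q_1/∂P_2)(P_2/Q_1) = -11 × (15.35/1836.48) ≈ -0.092.
Since ε < 0, good 1 and good 2 are complements.

-0.092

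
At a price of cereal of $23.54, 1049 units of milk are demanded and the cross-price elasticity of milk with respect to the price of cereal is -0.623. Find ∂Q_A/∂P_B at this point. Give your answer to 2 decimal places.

-27.76

ε = (∂Q_A/∂P_B)·(P_B/Q_A) ⇒ ∂Q_A/∂P_B = ε·Q_A/P_B = -0.623 × 1049/23.54 ≈ -27.76.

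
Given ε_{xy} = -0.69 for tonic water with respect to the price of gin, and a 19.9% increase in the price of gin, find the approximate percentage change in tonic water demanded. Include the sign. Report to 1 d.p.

-13.7%

%ΔQ ≈ ε × %ΔP of gin = -0.69 × (19.9%) = -13.7%.
Demand for tonic water falls by about 13.7%.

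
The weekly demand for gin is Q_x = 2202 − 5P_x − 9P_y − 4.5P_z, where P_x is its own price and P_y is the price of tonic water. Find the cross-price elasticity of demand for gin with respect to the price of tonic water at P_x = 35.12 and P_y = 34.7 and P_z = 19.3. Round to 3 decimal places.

-0.192

At P_x = 35.12 and P_y = 34.7 and P_z = 19.3: Q_x = 1627.25.
∂Q_x/∂P_y = -9.
ε = (∂Q_x/∂P_y)(P_y/Q_x) = -9 × (34.7/1627.25) ≈ -0.192.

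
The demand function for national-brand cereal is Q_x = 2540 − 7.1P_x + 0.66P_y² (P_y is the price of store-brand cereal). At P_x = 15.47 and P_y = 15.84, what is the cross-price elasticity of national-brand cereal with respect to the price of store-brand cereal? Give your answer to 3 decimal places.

0.128

At P_x = 15.47 and P_y = 15.84: Q_x = 2595.761.
∂Q_x/∂P_y = 1.32P_y = 1.32(15.84) = 20.9088.
ε = (∂Q_x/∂P_y)(P_y/Q_x) = 20.9088 × (15.84/2595.761) ≈ 0.128.
ε > 0: substitutes.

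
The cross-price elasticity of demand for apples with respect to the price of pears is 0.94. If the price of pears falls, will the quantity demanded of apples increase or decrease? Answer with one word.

ε > 0 and the price of pears falls, so the quantity of apples moves in the same direction: it decreases.

decrease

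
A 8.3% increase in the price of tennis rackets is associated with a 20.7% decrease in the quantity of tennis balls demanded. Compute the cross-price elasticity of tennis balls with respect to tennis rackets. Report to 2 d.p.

ε = (%ΔQ of tennis balls) / (%ΔP of tennis rackets) = (-20.7%) / (8.3%) ≈ -2.49.
Negative cross-price elasticity: complements.

-2.49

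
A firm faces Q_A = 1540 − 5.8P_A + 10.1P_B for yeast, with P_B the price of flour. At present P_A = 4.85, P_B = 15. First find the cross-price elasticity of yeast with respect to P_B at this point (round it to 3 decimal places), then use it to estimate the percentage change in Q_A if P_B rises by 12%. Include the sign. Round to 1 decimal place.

1.1%

At P_A = 4.85, P_B = 15: Q_A = 1663.37.
∂Q_A/∂P_B = 10.1.
ε = (∂Q_A/∂P_B)(P_B/Q_A) = 10.1000 × 15/1663.37 ≈ 0.091.
%ΔQ_A ≈ ε × %ΔP_B = 0.091 × (12%) = 1.1%.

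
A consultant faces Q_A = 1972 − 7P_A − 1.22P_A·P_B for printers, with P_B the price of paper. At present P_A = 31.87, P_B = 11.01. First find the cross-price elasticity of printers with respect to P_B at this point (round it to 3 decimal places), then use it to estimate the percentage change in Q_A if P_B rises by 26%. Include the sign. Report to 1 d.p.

-8.4%

At P_A = 31.87, P_B = 11.01: Q_A = 1320.826.
∂Q_A/∂P_B = -1.22P_A = -38.8814.
ε = (∂Q_A/∂P_B)(P_B/Q_A) = -38.8814 × 11.01/1320.826 ≈ -0.324.
%ΔQ_A ≈ ε × %ΔP_B = -0.324 × (26%) = -8.4%.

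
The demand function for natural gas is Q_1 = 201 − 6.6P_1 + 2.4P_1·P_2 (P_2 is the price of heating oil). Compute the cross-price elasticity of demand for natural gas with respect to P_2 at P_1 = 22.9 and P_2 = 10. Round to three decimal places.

At P_1 = 22.9 and P_2 = 10: Q_1 = 599.46.
∂Q_1/∂P_2 = 2.4P_1 = 2.4(22.9) = 54.9600.
ε = (∂Q_1/∂P_2)(P_2/Q_1) = 54.9600 × (10/599.46) ≈ 0.917.
ε > 0: substitutes.

0.917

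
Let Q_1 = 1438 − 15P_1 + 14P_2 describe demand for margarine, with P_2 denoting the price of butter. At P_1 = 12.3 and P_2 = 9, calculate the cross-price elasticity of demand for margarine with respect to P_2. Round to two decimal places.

0.09

At P_1 = 12.3 and P_2 = 9: Q_1 = 1379.5.
∂Q_1/∂P_2 = 14.
ε = (∂Q_1/∂P_2)(P_2/Q_1) = 14 × (9/1379.5) ≈ 0.09.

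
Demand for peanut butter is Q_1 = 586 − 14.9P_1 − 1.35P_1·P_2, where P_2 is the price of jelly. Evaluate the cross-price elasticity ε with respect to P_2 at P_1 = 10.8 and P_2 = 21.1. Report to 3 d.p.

At P_1 = 10.8 and P_2 = 21.1: Q_1 = 117.442.
∂Q_1/∂P_2 = -1.35P_1 = -1.35(10.8) = -14.5800.
ε = (∂Q_1/∂P_2)(P_2/Q_1) = -14.5800 × (21.1/117.442) ≈ -2.619.

-2.619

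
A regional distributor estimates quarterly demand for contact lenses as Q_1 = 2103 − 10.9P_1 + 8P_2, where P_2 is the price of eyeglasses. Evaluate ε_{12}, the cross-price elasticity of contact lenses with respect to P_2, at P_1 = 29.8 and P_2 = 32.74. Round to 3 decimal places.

0.128

At P_1 = 29.8 and P_2 = 32.74: Q_1 = 2040.1.
∂Q_1/∂P_2 = 8.
ε = (∂Q_1/∂P_2)(P_2/Q_1) = 8 × (32.74/2040.1) ≈ 0.128.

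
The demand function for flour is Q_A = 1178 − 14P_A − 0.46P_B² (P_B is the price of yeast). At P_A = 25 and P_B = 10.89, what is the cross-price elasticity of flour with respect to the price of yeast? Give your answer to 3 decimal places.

-0.141

At P_A = 25 and P_B = 10.89: Q_A = 773.448.
∂Q_A/∂P_B = -0.92P_B = -0.92(10.89) = -10.0188.
ε = (∂Q_A/∂P_B)(P_B/Q_A) = -10.0188 × (10.89/773.448) ≈ -0.141.
ε < 0: complements.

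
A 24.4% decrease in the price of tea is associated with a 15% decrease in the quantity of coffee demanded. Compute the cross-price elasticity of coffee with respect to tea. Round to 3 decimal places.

ε = (%ΔQ of coffee) / (%ΔP of tea) = (-15%) / (-24.4%) ≈ 0.615.

0.615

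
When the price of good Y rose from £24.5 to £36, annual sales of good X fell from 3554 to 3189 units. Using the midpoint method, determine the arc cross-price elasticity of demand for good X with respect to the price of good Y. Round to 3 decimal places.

-0.285

ΔQ_X = 3189 − 3554 = -365; ΔP_Y = 36 − 24.5 = 11.5.
Midpoints: Q̄_X = 3371.5, P̄_Y = 30.25.
ε = (ΔQ_X/Q̄_X)/(ΔP_Y/P̄_Y) = (-365/3371.5)/(11.5/30.25) ≈ -0.285.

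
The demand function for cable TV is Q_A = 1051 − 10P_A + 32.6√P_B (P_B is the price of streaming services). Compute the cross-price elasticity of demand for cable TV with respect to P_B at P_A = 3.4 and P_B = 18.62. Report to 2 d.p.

0.06

At P_A = 3.4 and P_B = 18.62: Q_A = 1157.672.
∂Q_A/∂P_B = 32.6/(2√P_B) = 32.6/(2√18.62) = 3.7774.
ε = (∂Q_A/∂P_B)(P_B/Q_A) = 3.7774 × (18.62/1157.672) ≈ 0.06.
ε > 0: substitutes.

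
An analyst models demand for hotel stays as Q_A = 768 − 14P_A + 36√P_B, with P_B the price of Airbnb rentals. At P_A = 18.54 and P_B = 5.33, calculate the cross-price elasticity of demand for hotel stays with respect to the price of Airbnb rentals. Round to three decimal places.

At P_A = 18.54 and P_B = 5.33: Q_A = 591.552.
∂Q_A/∂P_B = 36/(2√P_B) = 36/(2√5.33) = 7.7967.
ε = (∂Q_A/∂P_B)(P_B/Q_A) = 7.7967 × (5.33/591.552) ≈ 0.070.

0.070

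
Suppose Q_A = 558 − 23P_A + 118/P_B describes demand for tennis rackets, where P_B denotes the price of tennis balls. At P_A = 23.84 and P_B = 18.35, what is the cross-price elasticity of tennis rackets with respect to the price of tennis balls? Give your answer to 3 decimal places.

At P_A = 23.84 and P_B = 18.35: Q_A = 16.111.
∂Q_A/∂P_B = −118/P_B² = -0.3504.
ε = (∂Q_A/∂P_B)(P_B/Q_A) = -0.3504 × (18.35/16.111) ≈ -0.399.
ε < 0: complements.

-0.399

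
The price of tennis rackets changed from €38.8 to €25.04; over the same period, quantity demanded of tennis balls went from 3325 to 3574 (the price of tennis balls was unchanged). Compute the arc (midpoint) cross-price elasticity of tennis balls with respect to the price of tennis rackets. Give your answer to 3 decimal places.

-0.167

ΔQ_A = 3574 − 3325 = 249; ΔP_B = 25.04 − 38.8 = -13.76.
Midpoints: Q̄_A = 3449.5, P̄_B = 31.92.
ε = (ΔQ_A/Q̄_A)/(ΔP_B/P̄_B) = (249/3449.5)/(-13.76/31.92) ≈ -0.167.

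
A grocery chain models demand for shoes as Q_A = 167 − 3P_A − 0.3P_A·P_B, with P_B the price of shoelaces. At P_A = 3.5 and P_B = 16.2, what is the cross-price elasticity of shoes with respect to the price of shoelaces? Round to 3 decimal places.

-0.122

At P_A = 3.5 and P_B = 16.2: Q_A = 139.49.
∂Q_A/∂P_B = -0.3P_A = -0.3(3.5) = -1.0500.
ε = (∂Q_A/∂P_B)(P_B/Q_A) = -1.0500 × (16.2/139.49) ≈ -0.122.
ε < 0: complements.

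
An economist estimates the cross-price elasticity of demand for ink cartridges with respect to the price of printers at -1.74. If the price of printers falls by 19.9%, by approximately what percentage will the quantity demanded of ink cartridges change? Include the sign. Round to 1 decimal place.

%ΔQ ≈ ε × %ΔP of printers = -1.74 × (-19.9%) = 34.6%.

34.6%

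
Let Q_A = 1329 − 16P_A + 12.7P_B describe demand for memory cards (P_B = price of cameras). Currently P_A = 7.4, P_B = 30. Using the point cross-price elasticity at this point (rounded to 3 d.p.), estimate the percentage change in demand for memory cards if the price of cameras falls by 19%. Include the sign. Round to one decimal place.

-4.5%

At P_A = 7.4, P_B = 30: Q_A = 1591.6.
∂Q_A/∂P_B = 12.7.
ε = (∂Q_A/∂P_B)(P_B/Q_A) = 12.7000 × 30/1591.6 ≈ 0.239.
%ΔQ_A ≈ ε × %ΔP_B = 0.239 × (-19%) = -4.5%.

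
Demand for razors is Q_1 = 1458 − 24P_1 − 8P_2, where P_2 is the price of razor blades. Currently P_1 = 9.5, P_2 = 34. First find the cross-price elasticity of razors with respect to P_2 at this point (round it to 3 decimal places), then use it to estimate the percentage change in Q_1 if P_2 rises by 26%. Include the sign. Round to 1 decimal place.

-7.4%

At P_1 = 9.5, P_2 = 34: Q_1 = 958.
∂Q_1/∂P_2 = -8.
ε = (∂Q_1/∂P_2)(P_2/Q_1) = -8.0000 × 34/958 ≈ -0.284.
%ΔQ_1 ≈ ε × %ΔP_2 = -0.284 × (26%) = -7.4%.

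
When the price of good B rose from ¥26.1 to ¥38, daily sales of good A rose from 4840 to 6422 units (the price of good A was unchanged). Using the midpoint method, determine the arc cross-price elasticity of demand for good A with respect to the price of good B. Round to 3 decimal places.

ΔQ_A = 6422 − 4840 = 1582; ΔP_B = 38 − 26.1 = 11.9.
Midpoints: Q̄_A = 5631.0, P̄_B = 32.05.
ε = (ΔQ_A/Q̄_A)/(ΔP_B/P̄_B) = (1582/5631.0)/(11.9/32.05) ≈ 0.757.
ε > 0: good A and good B are substitutes.

0.757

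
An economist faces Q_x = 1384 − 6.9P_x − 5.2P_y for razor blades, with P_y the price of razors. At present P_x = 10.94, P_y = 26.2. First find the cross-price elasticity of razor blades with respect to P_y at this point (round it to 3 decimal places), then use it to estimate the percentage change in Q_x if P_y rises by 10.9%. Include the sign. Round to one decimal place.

-1.3%

At P_x = 10.94, P_y = 26.2: Q_x = 1172.274.
∂Q_x/∂P_y = -5.2.
ε = (∂Q_x/∂P_y)(P_y/Q_x) = -5.2000 × 26.2/1172.274 ≈ -0.116.
%ΔQ_x ≈ ε × %ΔP_y = -0.116 × (10.9%) = -1.3%.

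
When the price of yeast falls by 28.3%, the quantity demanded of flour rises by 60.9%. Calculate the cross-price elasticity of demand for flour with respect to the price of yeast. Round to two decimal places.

ε = (%ΔQ of flour) / (%ΔP of yeast) = (60.9%) / (-28.3%) ≈ -2.15.
Negative cross-price elasticity: complements.

-2.15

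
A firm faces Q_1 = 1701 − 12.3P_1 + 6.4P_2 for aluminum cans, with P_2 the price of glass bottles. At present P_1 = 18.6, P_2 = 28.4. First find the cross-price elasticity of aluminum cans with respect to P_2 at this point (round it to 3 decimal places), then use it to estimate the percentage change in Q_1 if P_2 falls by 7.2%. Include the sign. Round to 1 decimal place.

At P_1 = 18.6, P_2 = 28.4: Q_1 = 1653.98.
∂Q_1/∂P_2 = 6.4.
ε = (∂Q_1/∂P_2)(P_2/Q_1) = 6.4000 × 28.4/1653.98 ≈ 0.110.
%ΔQ_1 ≈ ε × %ΔP_2 = 0.110 × (-7.2%) = -0.8%.

-0.8%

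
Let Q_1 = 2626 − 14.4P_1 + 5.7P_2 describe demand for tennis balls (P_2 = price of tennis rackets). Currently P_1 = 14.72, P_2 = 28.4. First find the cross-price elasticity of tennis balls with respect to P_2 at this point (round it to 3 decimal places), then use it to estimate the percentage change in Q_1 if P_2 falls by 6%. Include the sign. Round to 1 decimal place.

-0.4%

At P_1 = 14.72, P_2 = 28.4: Q_1 = 2575.912.
∂Q_1/∂P_2 = 5.7.
ε = (∂Q_1/∂P_2)(P_2/Q_1) = 5.7000 × 28.4/2575.912 ≈ 0.063.
%ΔQ_1 ≈ ε × %ΔP_2 = 0.063 × (-6%) = -0.4%.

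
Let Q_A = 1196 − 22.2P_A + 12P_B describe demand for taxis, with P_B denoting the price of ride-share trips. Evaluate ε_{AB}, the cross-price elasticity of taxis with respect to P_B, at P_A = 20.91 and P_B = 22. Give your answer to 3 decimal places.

At P_A = 20.91 and P_B = 22: Q_A = 995.798.
∂Q_A/∂P_B = 12.
ε = (∂Q_A/∂P_B)(P_B/Q_A) = 12 × (22/995.798) ≈ 0.265.
Since ε > 0, taxis and ride-share trips are substitutes.

0.265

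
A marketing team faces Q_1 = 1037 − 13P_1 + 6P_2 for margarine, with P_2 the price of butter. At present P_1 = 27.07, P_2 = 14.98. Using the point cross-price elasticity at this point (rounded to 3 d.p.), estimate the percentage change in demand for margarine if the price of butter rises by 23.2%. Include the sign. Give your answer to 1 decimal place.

2.7%

At P_1 = 27.07, P_2 = 14.98: Q_1 = 774.97.
∂Q_1/∂P_2 = 6.
ε = (∂Q_1/∂P_2)(P_2/Q_1) = 6.0000 × 14.98/774.97 ≈ 0.116.
%ΔQ_1 ≈ ε × %ΔP_2 = 0.116 × (23.2%) = 2.7%.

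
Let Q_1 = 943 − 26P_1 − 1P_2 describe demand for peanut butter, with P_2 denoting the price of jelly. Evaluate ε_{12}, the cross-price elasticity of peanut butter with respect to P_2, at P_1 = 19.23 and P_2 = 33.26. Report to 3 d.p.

-0.081

At P_1 = 19.23 and P_2 = 33.26: Q_1 = 409.76.
∂Q_1/∂P_2 = -1.
ε = (∂Q_1/∂P_2)(P_2/Q_1) = -1 × (33.26/409.76) ≈ -0.081.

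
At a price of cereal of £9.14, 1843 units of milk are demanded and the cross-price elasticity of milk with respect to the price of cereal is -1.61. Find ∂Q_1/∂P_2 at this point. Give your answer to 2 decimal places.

-324.64

ε = (∂Q_1/∂P_2)·(P_2/Q_1) ⇒ ∂Q_1/∂P_2 = ε·Q_1/P_2 = -1.61 × 1843/9.14 ≈ -324.64.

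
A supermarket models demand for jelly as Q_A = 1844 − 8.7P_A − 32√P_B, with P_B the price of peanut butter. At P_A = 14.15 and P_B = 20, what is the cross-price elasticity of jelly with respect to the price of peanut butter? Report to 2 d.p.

-0.05

At P_A = 14.15 and P_B = 20: Q_A = 1577.787.
∂Q_A/∂P_B = -32/(2√P_B) = -32/(2√20) = -3.5777.
ε = (∂Q_A/∂P_B)(P_B/Q_A) = -3.5777 × (20/1577.787) ≈ -0.05.
ε < 0: complements.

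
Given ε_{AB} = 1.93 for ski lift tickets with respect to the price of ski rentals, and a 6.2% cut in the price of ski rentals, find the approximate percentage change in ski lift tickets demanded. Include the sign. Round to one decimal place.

-12.0%

%ΔQ ≈ ε × %ΔP of ski rentals = 1.93 × (-6.2%) = -12.0%.
Demand for ski lift tickets falls by about 12.0%.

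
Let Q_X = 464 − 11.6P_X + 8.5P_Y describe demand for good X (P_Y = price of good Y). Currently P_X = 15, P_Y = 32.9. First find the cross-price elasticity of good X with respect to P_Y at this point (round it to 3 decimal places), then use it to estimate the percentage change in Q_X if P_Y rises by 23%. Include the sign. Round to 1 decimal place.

11.3%

At P_X = 15, P_Y = 32.9: Q_X = 569.65.
∂Q_X/∂P_Y = 8.5.
ε = (∂Q_X/∂P_Y)(P_Y/Q_X) = 8.5000 × 32.9/569.65 ≈ 0.491.
%ΔQ_X ≈ ε × %ΔP_Y = 0.491 × (23%) = 11.3%.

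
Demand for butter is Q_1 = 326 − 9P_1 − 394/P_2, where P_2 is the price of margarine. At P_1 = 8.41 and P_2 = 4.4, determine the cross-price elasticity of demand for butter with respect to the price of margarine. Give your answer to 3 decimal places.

At P_1 = 8.41 and P_2 = 4.4: Q_1 = 160.765.
∂Q_1/∂P_2 = 394/P_2² = 20.3512.
ε = (∂Q_1/∂P_2)(P_2/Q_1) = 20.3512 × (4.4/160.765) ≈ 0.557.

0.557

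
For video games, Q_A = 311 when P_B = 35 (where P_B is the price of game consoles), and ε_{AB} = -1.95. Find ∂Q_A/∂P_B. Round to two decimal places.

-17.33

ε = (∂Q_A/∂P_B)·(P_B/Q_A) ⇒ ∂Q_A/∂P_B = ε·Q_A/P_B = -1.95 × 311/35 ≈ -17.33.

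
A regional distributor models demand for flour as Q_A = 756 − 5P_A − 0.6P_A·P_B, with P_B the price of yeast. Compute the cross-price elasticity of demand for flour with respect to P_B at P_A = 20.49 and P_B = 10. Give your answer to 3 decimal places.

At P_A = 20.49 and P_B = 10: Q_A = 530.61.
∂Q_A/∂P_B = -0.6P_A = -0.6(20.49) = -12.2940.
ε = (∂Q_A/∂P_B)(P_B/Q_A) = -12.2940 × (10/530.61) ≈ -0.232.
ε < 0: complements.

-0.232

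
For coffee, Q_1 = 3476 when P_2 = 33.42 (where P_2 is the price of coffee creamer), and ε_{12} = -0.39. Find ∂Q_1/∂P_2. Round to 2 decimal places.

-40.56

ε = (∂Q_1/∂P_2)·(P_2/Q_1) ⇒ ∂Q_1/∂P_2 = ε·Q_1/P_2 = -0.39 × 3476/33.42 ≈ -40.56.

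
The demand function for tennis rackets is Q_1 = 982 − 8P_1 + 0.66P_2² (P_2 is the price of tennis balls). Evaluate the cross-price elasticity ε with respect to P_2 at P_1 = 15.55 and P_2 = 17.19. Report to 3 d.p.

0.371

At P_1 = 15.55 and P_2 = 17.19: Q_1 = 1052.627.
∂Q_1/∂P_2 = 1.32P_2 = 1.32(17.19) = 22.6908.
ε = (∂Q_1/∂P_2)(P_2/Q_1) = 22.6908 × (17.19/1052.627) ≈ 0.371.
ε > 0: substitutes.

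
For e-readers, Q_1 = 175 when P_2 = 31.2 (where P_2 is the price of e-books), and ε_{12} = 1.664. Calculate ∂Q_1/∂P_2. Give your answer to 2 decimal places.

ε = (∂Q_1/∂P_2)·(P_2/Q_1) ⇒ ∂Q_1/∂P_2 = ε·Q_1/P_2 = 1.664 × 175/31.2 ≈ 9.33.

9.33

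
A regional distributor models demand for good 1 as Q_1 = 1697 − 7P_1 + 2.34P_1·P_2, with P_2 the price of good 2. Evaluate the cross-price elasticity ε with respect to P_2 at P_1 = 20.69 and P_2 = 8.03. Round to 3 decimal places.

0.200

At P_1 = 20.69 and P_2 = 8.03: Q_1 = 1940.939.
∂Q_1/∂P_2 = 2.34P_1 = 2.34(20.69) = 48.4146.
ε = (∂Q_1/∂P_2)(P_2/Q_1) = 48.4146 × (8.03/1940.939) ≈ 0.200.
ε > 0: substitutes.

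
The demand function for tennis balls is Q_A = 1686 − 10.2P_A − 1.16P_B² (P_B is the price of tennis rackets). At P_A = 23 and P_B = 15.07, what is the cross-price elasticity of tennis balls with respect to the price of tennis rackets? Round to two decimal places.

-0.44

At P_A = 23 and P_B = 15.07: Q_A = 1187.958.
∂Q_A/∂P_B = -2.32P_B = -2.32(15.07) = -34.9624.
ε = (∂Q_A/∂P_B)(P_B/Q_A) = -34.9624 × (15.07/1187.958) ≈ -0.44.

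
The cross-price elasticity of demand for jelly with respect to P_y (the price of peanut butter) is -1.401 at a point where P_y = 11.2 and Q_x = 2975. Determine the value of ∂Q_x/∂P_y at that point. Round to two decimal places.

-372.14

ε = (∂Q_x/∂P_y)·(P_y/Q_x) ⇒ ∂Q_x/∂P_y = ε·Q_x/P_y = -1.401 × 2975/11.2 ≈ -372.14.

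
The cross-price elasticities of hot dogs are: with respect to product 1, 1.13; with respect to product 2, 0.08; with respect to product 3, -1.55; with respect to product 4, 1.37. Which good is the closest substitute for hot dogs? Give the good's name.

Substitutes have ε > 0. Among the positive values, 1.37 (product 4) is largest.

product 4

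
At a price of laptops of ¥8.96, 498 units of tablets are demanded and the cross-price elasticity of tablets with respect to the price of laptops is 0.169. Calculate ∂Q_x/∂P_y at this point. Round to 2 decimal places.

9.39

ε = (∂Q_x/∂P_y)·(P_y/Q_x) ⇒ ∂Q_x/∂P_y = ε·Q_x/P_y = 0.169 × 498/8.96 ≈ 9.39.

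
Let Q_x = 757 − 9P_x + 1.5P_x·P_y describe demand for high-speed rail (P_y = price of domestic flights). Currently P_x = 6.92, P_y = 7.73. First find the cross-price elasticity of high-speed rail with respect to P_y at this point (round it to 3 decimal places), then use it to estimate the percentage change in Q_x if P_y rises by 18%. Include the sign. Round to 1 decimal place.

1.9%

At P_x = 6.92, P_y = 7.73: Q_x = 774.957.
∂Q_x/∂P_y = 1.5P_x = 10.3800.
ε = (∂Q_x/∂P_y)(P_y/Q_x) = 10.3800 × 7.73/774.957 ≈ 0.104.
%ΔQ_x ≈ ε × %ΔP_y = 0.104 × (18%) = 1.9%.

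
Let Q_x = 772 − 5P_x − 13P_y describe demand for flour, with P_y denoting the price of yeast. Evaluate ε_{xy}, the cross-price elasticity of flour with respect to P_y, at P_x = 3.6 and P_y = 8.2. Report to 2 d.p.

At P_x = 3.6 and P_y = 8.2: Q_x = 647.4.
∂Q_x/∂P_y = -13.
ε = (∂Q_x/∂P_y)(P_y/Q_x) = -13 × (8.2/647.4) ≈ -0.16.

-0.16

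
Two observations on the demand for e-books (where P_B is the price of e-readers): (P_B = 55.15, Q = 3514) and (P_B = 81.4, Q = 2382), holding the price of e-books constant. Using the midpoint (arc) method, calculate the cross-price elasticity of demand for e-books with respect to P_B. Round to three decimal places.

ΔQ_A = 2382 − 3514 = -1132; ΔP_B = 81.4 − 55.15 = 26.25.
Midpoints: Q̄_A = 2948.0, P̄_B = 68.28.
ε = (ΔQ_A/Q̄_A)/(ΔP_B/P̄_B) = (-1132/2948.0)/(26.25/68.28) ≈ -0.999.

-0.999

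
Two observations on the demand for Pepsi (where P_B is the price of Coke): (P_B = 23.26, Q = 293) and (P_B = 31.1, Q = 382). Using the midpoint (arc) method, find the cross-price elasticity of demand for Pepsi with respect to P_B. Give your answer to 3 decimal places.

0.914

ΔQ_A = 382 − 293 = 89; ΔP_B = 31.1 − 23.26 = 7.84.
Midpoints: Q̄_A = 337.5, P̄_B = 27.18.
ε = (ΔQ_A/Q̄_A)/(ΔP_B/P̄_B) = (89/337.5)/(7.84/27.18) ≈ 0.914.
ε > 0: Pepsi and Coke are substitutes.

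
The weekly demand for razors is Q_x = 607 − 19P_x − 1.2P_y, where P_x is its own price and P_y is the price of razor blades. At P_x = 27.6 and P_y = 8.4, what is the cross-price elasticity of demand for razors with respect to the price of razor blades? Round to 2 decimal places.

At P_x = 27.6 and P_y = 8.4: Q_x = 72.52.
∂Q_x/∂P_y = -1.2.
ε = (∂Q_x/∂P_y)(P_y/Q_x) = -1.2 × (8.4/72.52) ≈ -0.14.
Since ε < 0, razors and razor blades are complements.

-0.14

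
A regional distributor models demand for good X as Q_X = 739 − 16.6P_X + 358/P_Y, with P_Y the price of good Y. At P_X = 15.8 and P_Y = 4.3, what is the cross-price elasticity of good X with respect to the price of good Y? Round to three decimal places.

-0.149

At P_X = 15.8 and P_Y = 4.3: Q_X = 559.976.
∂Q_X/∂P_Y = −358/P_Y² = -19.3618.
ε = (∂Q_X/∂P_Y)(P_Y/Q_X) = -19.3618 × (4.3/559.976) ≈ -0.149.
ε < 0: complements.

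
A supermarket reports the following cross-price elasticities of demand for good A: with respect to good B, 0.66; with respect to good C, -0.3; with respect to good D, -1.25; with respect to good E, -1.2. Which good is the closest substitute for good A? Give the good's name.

good B

Substitutes have ε > 0. Among the positive values, 0.66 (good B) is largest.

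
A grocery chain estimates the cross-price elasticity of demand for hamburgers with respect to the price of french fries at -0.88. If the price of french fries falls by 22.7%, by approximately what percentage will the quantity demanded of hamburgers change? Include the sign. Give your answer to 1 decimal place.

20.0%

%ΔQ ≈ ε × %ΔP of french fries = -0.88 × (-22.7%) = 20.0%.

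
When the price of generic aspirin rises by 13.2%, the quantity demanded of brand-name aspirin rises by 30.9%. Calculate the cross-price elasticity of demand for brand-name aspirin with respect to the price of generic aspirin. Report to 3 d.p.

ε = (%ΔQ of brand-name aspirin) / (%ΔP of generic aspirin) = (30.9%) / (13.2%) ≈ 2.341.
Positive cross-price elasticity: substitutes.

2.341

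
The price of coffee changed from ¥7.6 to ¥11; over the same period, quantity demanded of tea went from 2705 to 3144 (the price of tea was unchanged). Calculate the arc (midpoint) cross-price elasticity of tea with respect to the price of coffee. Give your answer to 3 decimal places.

0.411

ΔQ_A = 3144 − 2705 = 439; ΔP_B = 11 − 7.6 = 3.4.
Midpoints: Q̄_A = 2924.5, P̄_B = 9.30.
ε = (ΔQ_A/Q̄_A)/(ΔP_B/P̄_B) = (439/2924.5)/(3.4/9.30) ≈ 0.411.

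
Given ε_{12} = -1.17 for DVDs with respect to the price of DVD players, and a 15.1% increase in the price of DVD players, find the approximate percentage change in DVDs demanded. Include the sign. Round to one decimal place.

-17.7%

%ΔQ ≈ ε × %ΔP of DVD players = -1.17 × (15.1%) = -17.7%.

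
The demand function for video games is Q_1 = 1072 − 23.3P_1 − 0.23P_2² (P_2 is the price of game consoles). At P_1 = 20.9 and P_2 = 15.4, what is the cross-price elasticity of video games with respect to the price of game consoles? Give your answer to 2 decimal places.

-0.21

At P_1 = 20.9 and P_2 = 15.4: Q_1 = 530.483.
∂Q_1/∂P_2 = -0.46P_2 = -0.46(15.4) = -7.0840.
ε = (∂Q_1/∂P_2)(P_2/Q_1) = -7.0840 × (15.4/530.483) ≈ -0.21.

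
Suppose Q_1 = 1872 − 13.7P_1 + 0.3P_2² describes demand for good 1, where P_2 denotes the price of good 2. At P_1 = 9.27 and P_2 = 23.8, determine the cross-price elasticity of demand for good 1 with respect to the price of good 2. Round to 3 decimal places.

At P_1 = 9.27 and P_2 = 23.8: Q_1 = 1914.933.
∂Q_1/∂P_2 = 0.6P_2 = 0.6(23.8) = 14.2800.
ε = (∂Q_1/∂P_2)(P_2/Q_1) = 14.2800 × (23.8/1914.933) ≈ 0.177.

0.177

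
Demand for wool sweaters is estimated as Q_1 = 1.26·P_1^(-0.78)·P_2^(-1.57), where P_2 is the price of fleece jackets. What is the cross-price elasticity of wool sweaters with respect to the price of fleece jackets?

In a log-linear (constant-elasticity) demand function, the coefficient on the exponent of P_2 is the cross-price elasticity.
ε = -1.57. Negative, so wool sweaters and fleece jackets are complements.

-1.57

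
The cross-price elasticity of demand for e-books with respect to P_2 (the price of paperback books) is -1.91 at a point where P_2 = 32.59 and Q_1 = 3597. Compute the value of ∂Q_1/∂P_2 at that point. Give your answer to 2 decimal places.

ε = (∂Q_1/∂P_2)·(P_2/Q_1) ⇒ ∂Q_1/∂P_2 = ε·Q_1/P_2 = -1.91 × 3597/32.59 ≈ -210.81.

-210.81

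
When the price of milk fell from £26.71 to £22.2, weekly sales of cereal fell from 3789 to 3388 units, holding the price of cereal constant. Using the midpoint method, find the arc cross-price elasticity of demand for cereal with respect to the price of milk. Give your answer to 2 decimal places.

ΔQ_A = 3388 − 3789 = -401; ΔP_B = 22.2 − 26.71 = -4.51.
Midpoints: Q̄_A = 3588.5, P̄_B = 24.45.
ε = (ΔQ_A/Q̄_A)/(ΔP_B/P̄_B) = (-401/3588.5)/(-4.51/24.45) ≈ 0.61.
ε > 0: cereal and milk are substitutes.

0.61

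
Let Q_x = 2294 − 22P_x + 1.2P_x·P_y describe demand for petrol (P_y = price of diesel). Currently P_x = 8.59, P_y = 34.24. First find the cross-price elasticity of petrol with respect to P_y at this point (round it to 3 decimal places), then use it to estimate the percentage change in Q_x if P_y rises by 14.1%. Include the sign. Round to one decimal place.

2.0%

At P_x = 8.59, P_y = 34.24: Q_x = 2457.966.
∂Q_x/∂P_y = 1.2P_x = 10.3080.
ε = (∂Q_x/∂P_y)(P_y/Q_x) = 10.3080 × 34.24/2457.966 ≈ 0.144.
%ΔQ_x ≈ ε × %ΔP_y = 0.144 × (14.1%) = 2.0%.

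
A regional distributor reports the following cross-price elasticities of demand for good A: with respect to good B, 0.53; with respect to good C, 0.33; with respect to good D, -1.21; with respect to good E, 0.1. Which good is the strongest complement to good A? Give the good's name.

good D

Complements have ε < 0. The most negative value is -1.21 (good D).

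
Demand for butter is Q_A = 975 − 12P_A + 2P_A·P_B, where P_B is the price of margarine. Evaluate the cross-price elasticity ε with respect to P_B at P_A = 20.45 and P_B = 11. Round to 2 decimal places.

At P_A = 20.45 and P_B = 11: Q_A = 1179.5.
∂Q_A/∂P_B = 2P_A = 2(20.45) = 40.9000.
ε = (∂Q_A/∂P_B)(P_B/Q_A) = 40.9000 × (11/1179.5) ≈ 0.38.
ε > 0: substitutes.

0.38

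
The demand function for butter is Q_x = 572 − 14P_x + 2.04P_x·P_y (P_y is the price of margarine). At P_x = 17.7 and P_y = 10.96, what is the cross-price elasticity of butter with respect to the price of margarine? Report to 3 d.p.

At P_x = 17.7 and P_y = 10.96: Q_x = 719.944.
∂Q_x/∂P_y = 2.04P_x = 2.04(17.7) = 36.1080.
ε = (∂Q_x/∂P_y)(P_y/Q_x) = 36.1080 × (10.96/719.944) ≈ 0.550.
ε > 0: substitutes.

0.550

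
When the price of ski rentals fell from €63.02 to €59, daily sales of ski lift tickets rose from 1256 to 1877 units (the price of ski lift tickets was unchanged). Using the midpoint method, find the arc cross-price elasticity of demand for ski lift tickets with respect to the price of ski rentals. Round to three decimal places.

ΔQ_A = 1877 − 1256 = 621; ΔP_B = 59 − 63.02 = -4.02.
Midpoints: Q̄_A = 1566.5, P̄_B = 61.01.
ε = (ΔQ_A/Q̄_A)/(ΔP_B/P̄_B) = (621/1566.5)/(-4.02/61.01) ≈ -6.016.
ε < 0: ski lift tickets and ski rentals are complements.

-6.016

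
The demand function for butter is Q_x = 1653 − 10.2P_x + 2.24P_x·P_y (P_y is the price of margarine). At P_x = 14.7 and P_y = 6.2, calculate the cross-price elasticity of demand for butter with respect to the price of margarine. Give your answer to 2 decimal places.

0.12

At P_x = 14.7 and P_y = 6.2: Q_x = 1707.214.
∂Q_x/∂P_y = 2.24P_x = 2.24(14.7) = 32.9280.
ε = (∂Q_x/∂P_y)(P_y/Q_x) = 32.9280 × (6.2/1707.214) ≈ 0.12.
ε > 0: substitutes.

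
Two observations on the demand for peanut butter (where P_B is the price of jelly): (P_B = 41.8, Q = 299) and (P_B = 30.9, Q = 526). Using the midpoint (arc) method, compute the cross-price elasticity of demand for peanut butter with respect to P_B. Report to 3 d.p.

-1.835

ΔQ_A = 526 − 299 = 227; ΔP_B = 30.9 − 41.8 = -10.9.
Midpoints: Q̄_A = 412.5, P̄_B = 36.35.
ε = (ΔQ_A/Q̄_A)/(ΔP_B/P̄_B) = (227/412.5)/(-10.9/36.35) ≈ -1.835.
ε < 0: peanut butter and jelly are complements.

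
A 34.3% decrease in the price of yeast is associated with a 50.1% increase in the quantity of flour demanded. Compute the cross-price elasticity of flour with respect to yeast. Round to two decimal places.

-1.46

ε = (%ΔQ of flour) / (%ΔP of yeast) = (50.1%) / (-34.3%) ≈ -1.46.
Negative cross-price elasticity: complements.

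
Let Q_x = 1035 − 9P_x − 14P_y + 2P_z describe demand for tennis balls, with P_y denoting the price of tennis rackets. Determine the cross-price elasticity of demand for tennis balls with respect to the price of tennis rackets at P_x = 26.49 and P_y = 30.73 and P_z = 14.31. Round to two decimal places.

-1.09

At P_x = 26.49 and P_y = 30.73 and P_z = 14.31: Q_x = 394.99.
∂Q_x/∂P_y = -14.
ε = (∂Q_x/∂P_y)(P_y/Q_x) = -14 × (30.73/394.99) ≈ -1.09.
Since ε < 0, tennis balls and tennis rackets are complements.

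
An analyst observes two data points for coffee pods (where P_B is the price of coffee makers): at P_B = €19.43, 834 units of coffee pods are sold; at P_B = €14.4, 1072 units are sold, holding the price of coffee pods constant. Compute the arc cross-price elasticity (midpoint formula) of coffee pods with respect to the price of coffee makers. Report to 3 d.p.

ΔQ_A = 1072 − 834 = 238; ΔP_B = 14.4 − 19.43 = -5.03.
Midpoints: Q̄_A = 953.0, P̄_B = 16.91.
ε = (ΔQ_A/Q̄_A)/(ΔP_B/P̄_B) = (238/953.0)/(-5.03/16.91) ≈ -0.840.

-0.840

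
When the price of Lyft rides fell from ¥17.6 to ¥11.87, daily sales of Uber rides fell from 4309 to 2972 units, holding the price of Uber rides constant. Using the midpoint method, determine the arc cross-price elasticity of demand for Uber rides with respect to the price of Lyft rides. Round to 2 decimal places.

0.94

ΔQ_A = 2972 − 4309 = -1337; ΔP_B = 11.87 − 17.6 = -5.73.
Midpoints: Q̄_A = 3640.5, P̄_B = 14.73.
ε = (ΔQ_A/Q̄_A)/(ΔP_B/P̄_B) = (-1337/3640.5)/(-5.73/14.73) ≈ 0.94.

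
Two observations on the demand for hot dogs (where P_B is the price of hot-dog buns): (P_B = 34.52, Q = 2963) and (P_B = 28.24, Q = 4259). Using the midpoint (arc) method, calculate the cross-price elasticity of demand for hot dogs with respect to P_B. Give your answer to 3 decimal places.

-1.793

ΔQ_A = 4259 − 2963 = 1296; ΔP_B = 28.24 − 34.52 = -6.28.
Midpoints: Q̄_A = 3611.0, P̄_B = 31.38.
ε = (ΔQ_A/Q̄_A)/(ΔP_B/P̄_B) = (1296/3611.0)/(-6.28/31.38) ≈ -1.793.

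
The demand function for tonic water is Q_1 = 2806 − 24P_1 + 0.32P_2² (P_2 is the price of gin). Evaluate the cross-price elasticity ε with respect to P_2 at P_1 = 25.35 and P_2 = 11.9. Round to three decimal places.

At P_1 = 25.35 and P_2 = 11.9: Q_1 = 2242.915.
∂Q_1/∂P_2 = 0.64P_2 = 0.64(11.9) = 7.6160.
ε = (∂Q_1/∂P_2)(P_2/Q_1) = 7.6160 × (11.9/2242.915) ≈ 0.040.

0.040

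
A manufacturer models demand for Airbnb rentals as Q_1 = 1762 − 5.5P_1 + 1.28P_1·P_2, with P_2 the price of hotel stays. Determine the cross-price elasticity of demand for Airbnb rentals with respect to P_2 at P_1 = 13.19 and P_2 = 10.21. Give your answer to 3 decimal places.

At P_1 = 13.19 and P_2 = 10.21: Q_1 = 1861.832.
∂Q_1/∂P_2 = 1.28P_1 = 1.28(13.19) = 16.8832.
ε = (∂Q_1/∂P_2)(P_2/Q_1) = 16.8832 × (10.21/1861.832) ≈ 0.093.

0.093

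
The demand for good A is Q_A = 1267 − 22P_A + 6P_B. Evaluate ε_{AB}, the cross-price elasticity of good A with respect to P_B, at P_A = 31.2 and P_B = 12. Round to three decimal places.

0.110

At P_A = 31.2 and P_B = 12: Q_A = 652.6.
∂Q_A/∂P_B = 6.
ε = (∂Q_A/∂P_B)(P_B/Q_A) = 6 × (12/652.6) ≈ 0.110.
Since ε > 0, good A and good B are substitutes.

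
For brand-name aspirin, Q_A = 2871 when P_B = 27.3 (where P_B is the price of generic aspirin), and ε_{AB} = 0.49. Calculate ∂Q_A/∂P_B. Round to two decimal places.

51.53

ε = (∂Q_A/∂P_B)·(P_B/Q_A) ⇒ ∂Q_A/∂P_B = ε·Q_A/P_B = 0.49 × 2871/27.3 ≈ 51.53.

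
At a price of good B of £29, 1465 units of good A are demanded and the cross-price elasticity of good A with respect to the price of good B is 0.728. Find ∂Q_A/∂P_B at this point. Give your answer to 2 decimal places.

36.78

ε = (∂Q_A/∂P_B)·(P_B/Q_A) ⇒ ∂Q_A/∂P_B = ε·Q_A/P_B = 0.728 × 1465/29 ≈ 36.78.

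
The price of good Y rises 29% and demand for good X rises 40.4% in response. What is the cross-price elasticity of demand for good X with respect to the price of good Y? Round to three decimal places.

ε = (%ΔQ of good X) / (%ΔP of good Y) = (40.4%) / (29%) ≈ 1.393.
Positive cross-price elasticity: substitutes.

1.393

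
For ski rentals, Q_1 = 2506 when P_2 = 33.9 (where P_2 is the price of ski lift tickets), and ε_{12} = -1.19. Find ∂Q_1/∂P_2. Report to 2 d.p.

-87.97

ε = (∂Q_1/∂P_2)·(P_2/Q_1) ⇒ ∂Q_1/∂P_2 = ε·Q_1/P_2 = -1.19 × 2506/33.9 ≈ -87.97.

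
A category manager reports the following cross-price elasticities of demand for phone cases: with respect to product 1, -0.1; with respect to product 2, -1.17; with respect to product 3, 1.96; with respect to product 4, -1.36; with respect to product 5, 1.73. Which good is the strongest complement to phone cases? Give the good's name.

product 4

Complements have ε < 0. The most negative value is -1.36 (product 4).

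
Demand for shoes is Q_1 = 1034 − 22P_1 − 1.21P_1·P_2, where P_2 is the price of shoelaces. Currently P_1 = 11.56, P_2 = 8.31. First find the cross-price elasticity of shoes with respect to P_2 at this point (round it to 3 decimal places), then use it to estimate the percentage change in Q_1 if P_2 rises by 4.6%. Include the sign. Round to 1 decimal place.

-0.8%

At P_1 = 11.56, P_2 = 8.31: Q_1 = 663.443.
∂Q_1/∂P_2 = -1.21P_1 = -13.9876.
ε = (∂Q_1/∂P_2)(P_2/Q_1) = -13.9876 × 8.31/663.443 ≈ -0.175.
%ΔQ_1 ≈ ε × %ΔP_2 = -0.175 × (4.6%) = -0.8%.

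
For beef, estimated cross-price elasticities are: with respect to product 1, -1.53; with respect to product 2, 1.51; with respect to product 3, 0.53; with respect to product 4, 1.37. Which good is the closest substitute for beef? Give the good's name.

Substitutes have ε > 0. Among the positive values, 1.51 (product 2) is largest.

product 2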